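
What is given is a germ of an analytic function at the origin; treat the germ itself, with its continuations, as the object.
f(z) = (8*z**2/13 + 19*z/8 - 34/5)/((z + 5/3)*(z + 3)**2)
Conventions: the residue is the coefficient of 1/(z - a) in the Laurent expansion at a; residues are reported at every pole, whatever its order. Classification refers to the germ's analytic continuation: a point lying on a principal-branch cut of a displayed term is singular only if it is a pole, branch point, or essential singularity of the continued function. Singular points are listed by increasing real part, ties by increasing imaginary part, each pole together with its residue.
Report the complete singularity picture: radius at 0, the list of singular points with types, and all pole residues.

Radius of convergence at 0: 5/3.
At -3: a pole of order 2; residue 47469/8320.
At -5/3: a pole of order 1; residue -42349/8320.

Denominator factor (z + 3)^2: pole of order 2 at -3, modulus 3.
Denominator factor (z + 5/3): pole of order 1 at -5/3, modulus 5/3.
The radius of convergence is the smallest modulus among the singular points: 5/3.
At the order-2 pole -3 set g(z) = (z - (-3))^2*f(z) = (8*z**2/13 + 19*z/8 - 34/5)/(z + 5/3).
Order-2 pole: residue = g'(a); g'(-3) = 47469/8320, so the residue is 47469/8320.
At the order-1 pole -5/3 set g(z) = (z - (-5/3))*f(z) = (8*z**2/13 + 19*z/8 - 34/5)/(z + 3)**2.
Simple pole: residue = g(a) at a = -5/3, which is -42349/8320.
List the singular points by increasing real part (a conjugate pair: the negative imaginary part first).


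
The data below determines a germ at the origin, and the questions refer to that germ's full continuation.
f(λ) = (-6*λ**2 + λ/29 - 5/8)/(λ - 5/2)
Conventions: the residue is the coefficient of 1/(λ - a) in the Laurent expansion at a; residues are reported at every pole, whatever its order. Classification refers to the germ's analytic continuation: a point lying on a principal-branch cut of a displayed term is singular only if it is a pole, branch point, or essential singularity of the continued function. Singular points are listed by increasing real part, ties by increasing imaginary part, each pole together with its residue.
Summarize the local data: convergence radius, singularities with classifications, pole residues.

Denominator factor (λ - 5/2): pole of order 1 at 5/2, modulus 5/2.
The radius of convergence is the smallest modulus among the singular points: 5/2.
At the order-1 pole 5/2 set g(λ) = (λ - (5/2))*f(λ) = -6*λ**2 + λ/29 - 5/8.
Simple pole: residue = g(a) at a = 5/2, which is -8825/232.

Radius of convergence at 0: 5/2.
At 5/2: a pole of order 1; residue -8825/232.


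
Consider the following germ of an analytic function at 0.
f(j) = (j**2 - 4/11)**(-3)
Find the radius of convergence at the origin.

The radius of convergence is (2/11)*sqrt(11).

Denominator factor (j**2 - 4/11)^3: discriminant 16/11, real irrational roots (2/11)*sqrt(11) and -(2/11)*sqrt(11); poles of order 3, moduli (2/11)*sqrt(11) and (2/11)*sqrt(11).
The radius of convergence is the smallest modulus among the singular points: (2/11)*sqrt(11).


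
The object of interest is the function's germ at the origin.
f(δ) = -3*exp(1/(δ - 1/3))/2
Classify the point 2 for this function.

There is no denominator, hence no pole anywhere.
The essential point of exp(1/(δ - (1/3))) is 1/3, not 2.
So the germ continues analytically to 2.

The point is a regular point.


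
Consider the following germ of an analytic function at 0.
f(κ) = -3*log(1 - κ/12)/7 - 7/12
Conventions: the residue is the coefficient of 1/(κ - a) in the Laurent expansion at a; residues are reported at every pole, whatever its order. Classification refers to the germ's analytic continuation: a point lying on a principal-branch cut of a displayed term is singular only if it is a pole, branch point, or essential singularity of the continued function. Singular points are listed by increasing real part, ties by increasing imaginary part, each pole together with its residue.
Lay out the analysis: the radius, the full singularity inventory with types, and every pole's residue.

Radius of convergence at 0: 12.
At 12: a logarithmic branch point.

Branch term (-3/7)*log(1 - κ/(12)): its argument vanishes at κ = 12, a logarithmic branch point, modulus 12.
The radius of convergence is the smallest modulus among the singular points: 12.


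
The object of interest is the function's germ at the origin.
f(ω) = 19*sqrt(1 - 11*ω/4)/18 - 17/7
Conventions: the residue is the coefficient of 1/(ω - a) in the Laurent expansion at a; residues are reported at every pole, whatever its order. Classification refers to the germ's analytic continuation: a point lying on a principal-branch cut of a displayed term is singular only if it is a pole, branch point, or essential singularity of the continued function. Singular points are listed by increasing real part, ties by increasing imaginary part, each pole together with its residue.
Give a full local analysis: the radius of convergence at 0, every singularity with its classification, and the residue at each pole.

Radius of convergence at 0: 4/11.
At 4/11: an algebraic (square-root) branch point.

Branch term (19/18)*sqrt(1 - ω/(4/11)): its argument vanishes at ω = 4/11, a square-root branch point, modulus 4/11.
The radius of convergence is the smallest modulus among the singular points: 4/11.


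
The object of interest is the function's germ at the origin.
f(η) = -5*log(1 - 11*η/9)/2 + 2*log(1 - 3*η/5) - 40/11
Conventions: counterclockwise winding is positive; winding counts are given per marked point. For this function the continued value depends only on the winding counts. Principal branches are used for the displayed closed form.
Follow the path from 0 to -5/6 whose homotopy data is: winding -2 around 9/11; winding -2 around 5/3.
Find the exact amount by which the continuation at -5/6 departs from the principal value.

Continued minus principal equals (2)*pi*i.

The rational part is single-valued and drops out of the difference; each branch term changes only by its own monodromy.
(-5/2)*log(1 - η/(9/11)): each positive loop around 9/11 adds 2*pi*i to the log, so winding -2 contributes (-5/2)*(-2)*2*pi*i = (10)*pi*i.
(2)*log(1 - η/(5/3)): each positive loop around 5/3 adds 2*pi*i to the log, so winding -2 contributes (2)*(-2)*2*pi*i = -(8)*pi*i.
Summing the contributions at η = -5/6 gives (2)*pi*i.


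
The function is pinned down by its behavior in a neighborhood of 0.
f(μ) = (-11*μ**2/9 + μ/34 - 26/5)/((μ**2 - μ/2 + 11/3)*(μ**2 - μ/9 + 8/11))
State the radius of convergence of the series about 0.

The radius of convergence is (2/11)*sqrt(22).

Denominator factor (μ**2 - μ/9 + 8/11): discriminant -2581/891, complex-conjugate roots (1/18) + ((1/198)*sqrt(28391))*i and (1/18) - ((1/198)*sqrt(28391))*i; poles of order 1, moduli (2/11)*sqrt(22) and (2/11)*sqrt(22).
Denominator factor (μ**2 - μ/2 + 11/3): discriminant -173/12, complex-conjugate roots (1/4) + ((1/12)*sqrt(519))*i and (1/4) - ((1/12)*sqrt(519))*i; poles of order 1, moduli (1/3)*sqrt(33) and (1/3)*sqrt(33).
The radius of convergence is the smallest modulus among the singular points: (2/11)*sqrt(22).


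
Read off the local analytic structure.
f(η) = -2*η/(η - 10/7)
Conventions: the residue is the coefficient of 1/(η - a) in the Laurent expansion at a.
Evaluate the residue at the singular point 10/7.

The residue is -20/7.

At the order-1 pole 10/7 set g(η) = (η - (10/7))*f(η) = -2*η.
Simple pole: residue = g(a) at a = 10/7, which is -20/7.


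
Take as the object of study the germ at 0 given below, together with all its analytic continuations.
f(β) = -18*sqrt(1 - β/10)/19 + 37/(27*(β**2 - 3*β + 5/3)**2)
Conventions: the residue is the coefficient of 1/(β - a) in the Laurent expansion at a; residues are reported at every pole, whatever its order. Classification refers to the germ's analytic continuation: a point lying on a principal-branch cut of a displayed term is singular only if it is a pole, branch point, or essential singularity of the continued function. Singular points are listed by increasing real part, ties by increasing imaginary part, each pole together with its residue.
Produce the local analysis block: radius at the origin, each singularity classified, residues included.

Radius of convergence at 0: 3/2 - (1/6)*sqrt(21).
At 3/2 - (1/6)*sqrt(21): a pole of order 2; residue (74/441)*sqrt(21).
At 3/2 + (1/6)*sqrt(21): a pole of order 2; residue -(74/441)*sqrt(21).
At 10: an algebraic (square-root) branch point.

Denominator factor (β**2 - 3*β + 5/3)^2: discriminant 7/3, real irrational roots 3/2 + (1/6)*sqrt(21) and 3/2 - (1/6)*sqrt(21); poles of order 2, moduli 3/2 + (1/6)*sqrt(21) and 3/2 - (1/6)*sqrt(21).
Branch term (-18/19)*sqrt(1 - β/(10)): its argument vanishes at β = 10, a square-root branch point, modulus 10.
The radius of convergence is the smallest modulus among the singular points: 3/2 - (1/6)*sqrt(21).
The branch term is analytic at 3/2 - (1/6)*sqrt(21) and contributes nothing to the residue; only the rational part matters.
The factor β**2 - 3*β + 5/3 splits as (β - a)(β - a') with a = 3/2 - (1/6)*sqrt(21), a' = 3/2 + (1/6)*sqrt(21). At the order-2 pole a set g(β) = (β - a)^2*(rational part) = [37/27] / (β - a')^2.
Order-2 pole: residue = g'(a); g'(3/2 - (1/6)*sqrt(21)) = (74/441)*sqrt(21), so the residue is (74/441)*sqrt(21).
The branch term is analytic at 3/2 + (1/6)*sqrt(21) and contributes nothing to the residue; only the rational part matters.
The factor β**2 - 3*β + 5/3 splits as (β - a)(β - a') with a = 3/2 + (1/6)*sqrt(21), a' = 3/2 - (1/6)*sqrt(21). At the order-2 pole a set g(β) = (β - a)^2*(rational part) = [37/27] / (β - a')^2.
Order-2 pole: residue = g'(a); g'(3/2 + (1/6)*sqrt(21)) = -(74/441)*sqrt(21), so the residue is -(74/441)*sqrt(21).
List the singular points by increasing real part (a conjugate pair: the negative imaginary part first).


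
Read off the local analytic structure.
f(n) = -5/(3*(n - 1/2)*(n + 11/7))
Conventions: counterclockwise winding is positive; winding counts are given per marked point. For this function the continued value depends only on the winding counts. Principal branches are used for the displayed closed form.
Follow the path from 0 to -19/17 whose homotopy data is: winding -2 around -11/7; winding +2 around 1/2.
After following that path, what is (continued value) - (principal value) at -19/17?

The function is rational, hence single-valued: continuing it around any pole returns the same value, so the difference is 0.

Continued minus principal equals 0.


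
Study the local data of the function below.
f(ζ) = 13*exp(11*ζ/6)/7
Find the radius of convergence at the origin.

The radius of convergence is infinite.

The factor exp(11*ζ/6) is entire and contributes no finite singular point.
The polynomial part has no poles.
No finite singular points: the Taylor series at 0 converges everywhere.


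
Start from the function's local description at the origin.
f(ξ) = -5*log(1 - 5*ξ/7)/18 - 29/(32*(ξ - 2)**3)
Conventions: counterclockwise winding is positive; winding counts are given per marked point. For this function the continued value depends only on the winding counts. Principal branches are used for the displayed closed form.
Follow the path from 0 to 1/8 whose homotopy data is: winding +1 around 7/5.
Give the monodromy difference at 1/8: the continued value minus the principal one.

The rational part is single-valued and drops out of the difference; each branch term changes only by its own monodromy.
(-5/18)*log(1 - ξ/(7/5)): each positive loop around 7/5 adds 2*pi*i to the log, so winding +1 contributes (-5/18)*(1)*2*pi*i = -(5/9)*pi*i.
Summing the contributions at ξ = 1/8 gives -(5/9)*pi*i.

Continued minus principal equals -(5/9)*pi*i.


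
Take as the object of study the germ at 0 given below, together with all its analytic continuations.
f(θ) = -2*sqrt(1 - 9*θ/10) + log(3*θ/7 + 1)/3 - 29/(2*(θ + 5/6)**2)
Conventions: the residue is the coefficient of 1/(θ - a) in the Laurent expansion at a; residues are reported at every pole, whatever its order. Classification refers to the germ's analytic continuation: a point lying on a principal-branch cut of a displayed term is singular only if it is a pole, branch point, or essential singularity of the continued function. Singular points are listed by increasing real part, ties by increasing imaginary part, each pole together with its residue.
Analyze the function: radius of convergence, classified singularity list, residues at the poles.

Denominator factor (θ + 5/6)^2: pole of order 2 at -5/6, modulus 5/6.
Branch term (1/3)*log(1 - θ/(-7/3)): its argument vanishes at θ = -7/3, a logarithmic branch point, modulus 7/3.
Branch term (-2)*sqrt(1 - θ/(10/9)): its argument vanishes at θ = 10/9, a square-root branch point, modulus 10/9.
The radius of convergence is the smallest modulus among the singular points: 5/6.
The branch terms are analytic at -5/6 and contribute nothing to the residue; only the rational part matters.
At the order-2 pole -5/6 set g(θ) = (θ - (-5/6))^2*(rational part) = -29/2.
Order-2 pole: residue = g'(a); g'(-5/6) = 0, so the residue is 0.
List the singular points by increasing real part (a conjugate pair: the negative imaginary part first).

Radius of convergence at 0: 5/6.
At -7/3: a logarithmic branch point.
At -5/6: a pole of order 2; residue 0.
At 10/9: an algebraic (square-root) branch point.


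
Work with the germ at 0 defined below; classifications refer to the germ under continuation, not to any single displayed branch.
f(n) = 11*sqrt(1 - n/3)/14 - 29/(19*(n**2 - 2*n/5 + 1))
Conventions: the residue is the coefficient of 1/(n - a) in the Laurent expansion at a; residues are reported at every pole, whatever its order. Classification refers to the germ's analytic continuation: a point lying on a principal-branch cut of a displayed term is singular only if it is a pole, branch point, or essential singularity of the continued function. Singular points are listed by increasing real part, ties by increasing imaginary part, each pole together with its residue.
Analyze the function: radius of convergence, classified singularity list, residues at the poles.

Radius of convergence at 0: 1.
At (1/5) - ((2/5)*sqrt(6))*i: a pole of order 1; residue -((145/456)*sqrt(6))*i.
At (1/5) + ((2/5)*sqrt(6))*i: a pole of order 1; residue ((145/456)*sqrt(6))*i.
At 3: an algebraic (square-root) branch point.

Denominator factor (n**2 - 2*n/5 + 1): discriminant -96/25, complex-conjugate roots (1/5) + ((2/5)*sqrt(6))*i and (1/5) - ((2/5)*sqrt(6))*i; poles of order 1, moduli 1 and 1.
Branch term (11/14)*sqrt(1 - n/(3)): its argument vanishes at n = 3, a square-root branch point, modulus 3.
The radius of convergence is the smallest modulus among the singular points: 1.
The branch term is analytic at (1/5) - ((2/5)*sqrt(6))*i and contributes nothing to the residue; only the rational part matters.
The factor n**2 - 2*n/5 + 1 splits as (n - a)(n - a') with a = (1/5) - ((2/5)*sqrt(6))*i, a' = (1/5) + ((2/5)*sqrt(6))*i. At the order-1 pole a set g(n) = (n - a)*(rational part) = [-29/19] / (n - a').
Simple pole: residue = g(a) at a = (1/5) - ((2/5)*sqrt(6))*i, which is -((145/456)*sqrt(6))*i.
The branch term is analytic at (1/5) + ((2/5)*sqrt(6))*i and contributes nothing to the residue; only the rational part matters.
The factor n**2 - 2*n/5 + 1 splits as (n - a)(n - a') with a = (1/5) + ((2/5)*sqrt(6))*i, a' = (1/5) - ((2/5)*sqrt(6))*i. At the order-1 pole a set g(n) = (n - a)*(rational part) = [-29/19] / (n - a').
Simple pole: residue = g(a) at a = (1/5) + ((2/5)*sqrt(6))*i, which is ((145/456)*sqrt(6))*i.
List the singular points by increasing real part (a conjugate pair: the negative imaginary part first).


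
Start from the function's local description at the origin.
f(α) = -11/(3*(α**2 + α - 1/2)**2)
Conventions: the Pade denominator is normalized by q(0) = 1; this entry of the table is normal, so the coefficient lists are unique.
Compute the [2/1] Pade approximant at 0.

Taylor coefficients needed (expand at 0): a_0 = -44/3, a_1 = -176/3, a_2 = -704/3, a_3 = -2464/3.
Write the denominator as Q(α) = 1 + q1*α. Requiring Q*f - P = O(α^4) with deg P <= 2 kills the coefficients of α^3..α^3 in Q*f:
  α^3: a_3 + q1*a_2 = 0, i.e. -2464/3 + (-704/3)*q1 = 0.
Solving this linear system: q1 = -7/2.
The numerator is Q*f truncated at degree 2: P0 = a_0 = -44/3; P1 = a_1 + q1*a_0 = -22/3; P2 = a_2 + q1*a_1 = -88/3.

The Pade approximant has numerator coefficients [-44/3, -22/3, -88/3]; denominator coefficients [1, -7/2].


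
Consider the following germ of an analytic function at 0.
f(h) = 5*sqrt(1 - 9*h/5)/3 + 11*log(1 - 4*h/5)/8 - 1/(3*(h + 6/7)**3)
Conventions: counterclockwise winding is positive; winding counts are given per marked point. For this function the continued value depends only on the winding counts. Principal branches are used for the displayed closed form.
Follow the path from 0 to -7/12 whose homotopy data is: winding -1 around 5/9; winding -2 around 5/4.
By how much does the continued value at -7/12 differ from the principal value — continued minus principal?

The rational part is single-valued and drops out of the difference; each branch term changes only by its own monodromy.
(5/3)*sqrt(1 - h/(5/9)): winding -1 is odd, the square root flips sign, contributing -2*(5/3)*sqrt(1 - (-7/12)/(5/9)) = -2*(5/3)*sqrt(41/20) = -(1/3)*sqrt(205).
(11/8)*log(1 - h/(5/4)): each positive loop around 5/4 adds 2*pi*i to the log, so winding -2 contributes (11/8)*(-2)*2*pi*i = -(11/2)*pi*i.
Summing the contributions at h = -7/12 gives (-(1/3)*sqrt(205)) - ((11/2)*pi)*i.

Continued minus principal equals (-(1/3)*sqrt(205)) - ((11/2)*pi)*i.


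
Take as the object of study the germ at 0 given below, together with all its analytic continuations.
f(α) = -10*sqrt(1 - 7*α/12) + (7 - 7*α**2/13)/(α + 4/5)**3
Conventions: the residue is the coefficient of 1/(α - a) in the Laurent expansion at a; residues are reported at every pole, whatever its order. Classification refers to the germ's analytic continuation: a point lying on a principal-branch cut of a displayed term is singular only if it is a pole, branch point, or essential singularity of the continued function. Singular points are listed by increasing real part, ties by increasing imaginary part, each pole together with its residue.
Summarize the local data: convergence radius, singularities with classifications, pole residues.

Denominator factor (α + 4/5)^3: pole of order 3 at -4/5, modulus 4/5.
Branch term (-10)*sqrt(1 - α/(12/7)): its argument vanishes at α = 12/7, a square-root branch point, modulus 12/7.
The radius of convergence is the smallest modulus among the singular points: 4/5.
The branch term is analytic at -4/5 and contributes nothing to the residue; only the rational part matters.
At the order-3 pole -4/5 set g(α) = (α - (-4/5))^3*(rational part) = 7 - 7*α**2/13.
Order-3 pole: residue = g''(a)/2; g''(-4/5) = -14/13, so the residue is -7/13.
List the singular points by increasing real part (a conjugate pair: the negative imaginary part first).

Radius of convergence at 0: 4/5.
At -4/5: a pole of order 3; residue -7/13.
At 12/7: an algebraic (square-root) branch point.


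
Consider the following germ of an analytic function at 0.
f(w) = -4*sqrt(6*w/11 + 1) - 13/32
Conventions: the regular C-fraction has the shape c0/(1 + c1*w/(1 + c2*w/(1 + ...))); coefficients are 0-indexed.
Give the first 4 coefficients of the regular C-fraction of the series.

The regular C-fraction coefficients are [-141/32, -128/517, 397/1034, 423/8734].

Taylor coefficients (expand at 0): a_0 = -141/32, a_1 = -12/11, a_2 = 18/121, a_3 = -54/1331.
c0 = a_0 = -141/32. Peel one level at a time: if S = 1 + c*w/S' with S'(0) = 1, then c is the w-coefficient of S and S' = c*w/(S - 1).
S_1 = c0/f = 1 + (-128/517)*w + (25408/267289)*w^2 + ...; c1 = -128/517.
S_2 = c1*w/(S_1 - 1) = 1 + (397/1034)*w + (-9/484)*w^2 + ...; c2 = 397/1034.
S_3 = c2*w/(S_2 - 1) = 1 + (423/8734)*w + ...; c3 = 423/8734.


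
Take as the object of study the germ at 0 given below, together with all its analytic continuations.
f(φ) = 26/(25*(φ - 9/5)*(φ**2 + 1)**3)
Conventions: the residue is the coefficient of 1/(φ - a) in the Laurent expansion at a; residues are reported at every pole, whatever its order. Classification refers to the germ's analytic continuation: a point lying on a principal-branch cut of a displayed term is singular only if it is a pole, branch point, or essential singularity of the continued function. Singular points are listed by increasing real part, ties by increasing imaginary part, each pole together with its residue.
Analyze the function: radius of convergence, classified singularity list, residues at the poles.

Denominator factor (φ - 9/5): pole of order 1 at 9/5, modulus 9/5.
Denominator factor (φ**2 + 1)^3: discriminant -4, complex-conjugate roots (1)*i and -(1)*i; poles of order 3, moduli 1 and 1.
The radius of convergence is the smallest modulus among the singular points: 1.
The factor φ**2 + 1 splits as (φ - a)(φ - a') with a = -(1)*i, a' = (1)*i. At the order-3 pole a set g(φ) = (φ - a)^3*f(φ) = [26/(25*(φ - 9/5))] / (φ - a')^3.
Order-3 pole: residue = g''(a)/2; g''(-(1)*i) = (-8125/595508) - (1442259/5955080)*i, so the residue is (-8125/1191016) - (1442259/11910160)*i.
The factor φ**2 + 1 splits as (φ - a)(φ - a') with a = (1)*i, a' = -(1)*i. At the order-3 pole a set g(φ) = (φ - a)^3*f(φ) = [26/(25*(φ - 9/5))] / (φ - a')^3.
Order-3 pole: residue = g''(a)/2; g''((1)*i) = (-8125/595508) + (1442259/5955080)*i, so the residue is (-8125/1191016) + (1442259/11910160)*i.
At the order-1 pole 9/5 set g(φ) = (φ - (9/5))*f(φ) = 26/(25*(φ**2 + 1)**3).
Simple pole: residue = g(a) at a = 9/5, which is 8125/595508.
List the singular points by increasing real part (a conjugate pair: the negative imaginary part first).

Radius of convergence at 0: 1.
At -(1)*i: a pole of order 3; residue (-8125/1191016) - (1442259/11910160)*i.
At (1)*i: a pole of order 3; residue (-8125/1191016) + (1442259/11910160)*i.
At 9/5: a pole of order 1; residue 8125/595508.


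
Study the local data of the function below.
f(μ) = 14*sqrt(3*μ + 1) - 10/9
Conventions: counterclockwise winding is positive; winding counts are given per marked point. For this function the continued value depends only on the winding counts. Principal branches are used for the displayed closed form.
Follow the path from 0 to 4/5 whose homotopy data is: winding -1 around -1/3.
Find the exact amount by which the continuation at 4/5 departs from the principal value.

Continued minus principal equals -(28/5)*sqrt(85).

The rational part is single-valued and drops out of the difference; each branch term changes only by its own monodromy.
(14)*sqrt(1 - μ/(-1/3)): winding -1 is odd, the square root flips sign, contributing -2*(14)*sqrt(1 - (4/5)/(-1/3)) = -2*(14)*sqrt(17/5) = -(28/5)*sqrt(85).
Summing the contributions at μ = 4/5 gives -(28/5)*sqrt(85).


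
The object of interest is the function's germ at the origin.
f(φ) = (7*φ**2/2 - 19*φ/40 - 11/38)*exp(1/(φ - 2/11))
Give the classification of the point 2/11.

The point is an essential singularity.

The exponent 1/(φ - (2/11)) has a pole at 2/11, so exp(1/(φ - (2/11))) takes every nonzero value near it: an essential singularity (not a pole of any order).


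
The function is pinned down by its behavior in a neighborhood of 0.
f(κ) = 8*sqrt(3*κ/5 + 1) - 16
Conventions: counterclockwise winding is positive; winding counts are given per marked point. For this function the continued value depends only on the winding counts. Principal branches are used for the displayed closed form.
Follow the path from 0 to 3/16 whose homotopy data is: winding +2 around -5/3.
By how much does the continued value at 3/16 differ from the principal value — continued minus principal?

The rational part is single-valued and drops out of the difference; each branch term changes only by its own monodromy.
(8)*sqrt(1 - κ/(-5/3)): winding +2 is even, the square root returns to the same sheet, contribution 0.
Summing the contributions at κ = 3/16 gives 0.

Continued minus principal equals 0.


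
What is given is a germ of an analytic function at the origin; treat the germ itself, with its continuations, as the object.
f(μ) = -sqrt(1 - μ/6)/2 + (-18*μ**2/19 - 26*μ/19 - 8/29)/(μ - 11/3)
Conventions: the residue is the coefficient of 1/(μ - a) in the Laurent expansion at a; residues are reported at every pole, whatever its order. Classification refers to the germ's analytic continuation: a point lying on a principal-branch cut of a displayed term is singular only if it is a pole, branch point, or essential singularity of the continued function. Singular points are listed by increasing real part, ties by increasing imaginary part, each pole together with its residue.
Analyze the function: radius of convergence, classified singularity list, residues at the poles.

Denominator factor (μ - 11/3): pole of order 1 at 11/3, modulus 11/3.
Branch term (-1/2)*sqrt(1 - μ/(6)): its argument vanishes at μ = 6, a square-root branch point, modulus 6.
The radius of convergence is the smallest modulus among the singular points: 11/3.
The branch term is analytic at 11/3 and contributes nothing to the residue; only the rational part matters.
At the order-1 pole 11/3 set g(μ) = (μ - (11/3))*(rational part) = -18*μ**2/19 - 26*μ/19 - 8/29.
Simple pole: residue = g(a) at a = 11/3, which is -29804/1653.
List the singular points by increasing real part (a conjugate pair: the negative imaginary part first).

Radius of convergence at 0: 11/3.
At 11/3: a pole of order 1; residue -29804/1653.
At 6: an algebraic (square-root) branch point.


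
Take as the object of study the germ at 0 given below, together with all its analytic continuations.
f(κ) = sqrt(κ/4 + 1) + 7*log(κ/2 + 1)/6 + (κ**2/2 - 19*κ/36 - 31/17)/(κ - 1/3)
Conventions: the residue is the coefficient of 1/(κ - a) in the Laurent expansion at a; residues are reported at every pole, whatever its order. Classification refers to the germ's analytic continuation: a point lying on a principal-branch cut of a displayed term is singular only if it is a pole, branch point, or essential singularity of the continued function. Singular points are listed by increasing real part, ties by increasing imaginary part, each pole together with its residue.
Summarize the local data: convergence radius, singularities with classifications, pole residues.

Radius of convergence at 0: 1/3.
At -4: an algebraic (square-root) branch point.
At -2: a logarithmic branch point.
At 1/3: a pole of order 1; residue -3569/1836.

Denominator factor (κ - 1/3): pole of order 1 at 1/3, modulus 1/3.
Branch term (1)*sqrt(1 - κ/(-4)): its argument vanishes at κ = -4, a square-root branch point, modulus 4.
Branch term (7/6)*log(1 - κ/(-2)): its argument vanishes at κ = -2, a logarithmic branch point, modulus 2.
The radius of convergence is the smallest modulus among the singular points: 1/3.
The branch terms are analytic at 1/3 and contribute nothing to the residue; only the rational part matters.
At the order-1 pole 1/3 set g(κ) = (κ - (1/3))*(rational part) = κ**2/2 - 19*κ/36 - 31/17.
Simple pole: residue = g(a) at a = 1/3, which is -3569/1836.
List the singular points by increasing real part (a conjugate pair: the negative imaginary part first).


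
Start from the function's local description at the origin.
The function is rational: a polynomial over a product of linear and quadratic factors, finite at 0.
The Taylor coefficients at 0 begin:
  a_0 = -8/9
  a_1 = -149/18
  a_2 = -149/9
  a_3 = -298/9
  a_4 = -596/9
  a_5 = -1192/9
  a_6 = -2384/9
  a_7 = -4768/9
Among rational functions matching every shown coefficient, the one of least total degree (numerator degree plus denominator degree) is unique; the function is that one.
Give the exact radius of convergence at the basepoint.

The radius of convergence is 1/2.

No rational of total degree below 2 reproduces all 8 coefficients; solving the [1/1] Pade equations on them gives f(ν) = (13*ν/4 + 4/9)/(ν - 1/2), whose expansion matches every shown term.
Denominator factor (ν - 1/2): pole of order 1 at 1/2, modulus 1/2.
The radius of convergence is the smallest modulus among the singular points: 1/2.


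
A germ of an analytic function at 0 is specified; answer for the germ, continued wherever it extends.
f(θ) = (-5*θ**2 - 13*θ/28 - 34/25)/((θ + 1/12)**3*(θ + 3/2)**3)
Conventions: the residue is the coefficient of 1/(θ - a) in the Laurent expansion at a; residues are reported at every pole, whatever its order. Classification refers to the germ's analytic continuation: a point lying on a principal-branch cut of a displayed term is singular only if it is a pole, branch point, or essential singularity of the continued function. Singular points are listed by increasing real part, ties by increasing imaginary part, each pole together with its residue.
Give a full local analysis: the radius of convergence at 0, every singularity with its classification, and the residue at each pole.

Denominator factor (θ + 1/12)^3: pole of order 3 at -1/12, modulus 1/12.
Denominator factor (θ + 3/2)^3: pole of order 3 at -3/2, modulus 3/2.
The radius of convergence is the smallest modulus among the singular points: 1/12.
At the order-3 pole -3/2 set g(θ) = (θ - (-3/2))^3*f(θ) = (-5*θ**2 - 13*θ/28 - 34/25)/(θ + 1/12)**3.
Order-3 pole: residue = g''(a)/2; g''(-3/2) = 1719124992/248474975, so the residue is 859562496/248474975.
At the order-3 pole -1/12 set g(θ) = (θ - (-1/12))^3*f(θ) = (-5*θ**2 - 13*θ/28 - 34/25)/(θ + 3/2)**3.
Order-3 pole: residue = g''(a)/2; g''(-1/12) = -1719124992/248474975, so the residue is -859562496/248474975.
List the singular points by increasing real part (a conjugate pair: the negative imaginary part first).

Radius of convergence at 0: 1/12.
At -3/2: a pole of order 3; residue 859562496/248474975.
At -1/12: a pole of order 3; residue -859562496/248474975.


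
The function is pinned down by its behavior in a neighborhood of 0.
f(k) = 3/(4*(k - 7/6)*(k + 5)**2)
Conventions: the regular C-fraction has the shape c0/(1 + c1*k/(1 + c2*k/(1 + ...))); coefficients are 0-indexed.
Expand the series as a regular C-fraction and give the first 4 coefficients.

Taylor coefficients (expand at 0): a_0 = -9/350, a_1 = -72/6125, a_2 = -5643/428750, a_3 = -78471/7503125.
c0 = a_0 = -9/350. Peel one level at a time: if S = 1 + c*k/S' with S'(0) = 1, then c is the k-coefficient of S and S' = c*k/(S - 1).
S_1 = c0/f = 1 + (-16/35)*k + (-53/175)*k^2 + ...; c1 = -16/35.
S_2 = c1*k/(S_1 - 1) = 1 + (-53/80)*k + (2329/6400)*k^2 + ...; c2 = -53/80.
S_3 = c2*k/(S_2 - 1) = 1 + (2329/4240)*k + ...; c3 = 2329/4240.

The regular C-fraction coefficients are [-9/350, -16/35, -53/80, 2329/4240].


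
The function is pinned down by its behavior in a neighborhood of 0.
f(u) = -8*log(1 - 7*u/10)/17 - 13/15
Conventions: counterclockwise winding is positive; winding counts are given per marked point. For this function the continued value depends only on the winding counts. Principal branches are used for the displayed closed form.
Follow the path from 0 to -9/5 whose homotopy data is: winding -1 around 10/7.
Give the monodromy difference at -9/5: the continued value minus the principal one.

Continued minus principal equals (16/17)*pi*i.

The rational part is single-valued and drops out of the difference; each branch term changes only by its own monodromy.
(-8/17)*log(1 - u/(10/7)): each positive loop around 10/7 adds 2*pi*i to the log, so winding -1 contributes (-8/17)*(-1)*2*pi*i = (16/17)*pi*i.
Summing the contributions at u = -9/5 gives (16/17)*pi*i.


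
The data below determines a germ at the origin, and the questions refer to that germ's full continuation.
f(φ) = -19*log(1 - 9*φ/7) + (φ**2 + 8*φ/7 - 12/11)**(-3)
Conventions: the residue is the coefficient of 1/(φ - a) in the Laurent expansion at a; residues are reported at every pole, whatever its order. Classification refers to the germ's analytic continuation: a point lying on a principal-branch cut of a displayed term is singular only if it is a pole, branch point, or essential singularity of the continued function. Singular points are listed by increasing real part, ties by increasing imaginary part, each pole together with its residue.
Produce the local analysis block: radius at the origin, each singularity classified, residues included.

Radius of convergence at 0: -4/7 + (2/77)*sqrt(2101).
At -4/7 - (2/77)*sqrt(2101): a pole of order 3; residue -(6100941/3567549952)*sqrt(2101).
At -4/7 + (2/77)*sqrt(2101): a pole of order 3; residue (6100941/3567549952)*sqrt(2101).
At 7/9: a logarithmic branch point.

Denominator factor (φ**2 + 8*φ/7 - 12/11)^3: discriminant 3056/539, real irrational roots -4/7 + (2/77)*sqrt(2101) and -4/7 - (2/77)*sqrt(2101); poles of order 3, moduli -4/7 + (2/77)*sqrt(2101) and 4/7 + (2/77)*sqrt(2101).
Branch term (-19)*log(1 - φ/(7/9)): its argument vanishes at φ = 7/9, a logarithmic branch point, modulus 7/9.
The radius of convergence is the smallest modulus among the singular points: -4/7 + (2/77)*sqrt(2101).
The branch term is analytic at -4/7 - (2/77)*sqrt(2101) and contributes nothing to the residue; only the rational part matters.
The factor φ**2 + 8*φ/7 - 12/11 splits as (φ - a)(φ - a') with a = -4/7 - (2/77)*sqrt(2101), a' = -4/7 + (2/77)*sqrt(2101). At the order-3 pole a set g(φ) = (φ - a)^3*(rational part) = [1] / (φ - a')^3.
Order-3 pole: residue = g''(a)/2; g''(-4/7 - (2/77)*sqrt(2101)) = -(6100941/1783774976)*sqrt(2101), so the residue is -(6100941/3567549952)*sqrt(2101).
The branch term is analytic at -4/7 + (2/77)*sqrt(2101) and contributes nothing to the residue; only the rational part matters.
The factor φ**2 + 8*φ/7 - 12/11 splits as (φ - a)(φ - a') with a = -4/7 + (2/77)*sqrt(2101), a' = -4/7 - (2/77)*sqrt(2101). At the order-3 pole a set g(φ) = (φ - a)^3*(rational part) = [1] / (φ - a')^3.
Order-3 pole: residue = g''(a)/2; g''(-4/7 + (2/77)*sqrt(2101)) = (6100941/1783774976)*sqrt(2101), so the residue is (6100941/3567549952)*sqrt(2101).
List the singular points by increasing real part (a conjugate pair: the negative imaginary part first).


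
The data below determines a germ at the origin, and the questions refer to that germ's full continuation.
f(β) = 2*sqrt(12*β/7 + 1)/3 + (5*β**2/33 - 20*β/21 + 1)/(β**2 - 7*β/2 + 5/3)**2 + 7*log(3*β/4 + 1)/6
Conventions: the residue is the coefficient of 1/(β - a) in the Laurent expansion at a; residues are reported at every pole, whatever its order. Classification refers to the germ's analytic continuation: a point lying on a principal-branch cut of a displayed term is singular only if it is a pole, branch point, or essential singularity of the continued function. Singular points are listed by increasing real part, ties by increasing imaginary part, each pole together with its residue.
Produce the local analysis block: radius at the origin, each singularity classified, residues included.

Denominator factor (β**2 - 7*β/2 + 5/3)^2: discriminant 67/12, real irrational roots 7/4 + (1/12)*sqrt(201) and 7/4 - (1/12)*sqrt(201); poles of order 2, moduli 7/4 + (1/12)*sqrt(201) and 7/4 - (1/12)*sqrt(201).
Branch term (2/3)*sqrt(1 - β/(-7/12)): its argument vanishes at β = -7/12, a square-root branch point, modulus 7/12.
Branch term (7/6)*log(1 - β/(-4/3)): its argument vanishes at β = -4/3, a logarithmic branch point, modulus 4/3.
The radius of convergence is the smallest modulus among the singular points: 7/4 - (1/12)*sqrt(201).
The branch terms are analytic at 7/4 - (1/12)*sqrt(201) and contribute nothing to the residue; only the rational part matters.
The factor β**2 - 7*β/2 + 5/3 splits as (β - a)(β - a') with a = 7/4 - (1/12)*sqrt(201), a' = 7/4 + (1/12)*sqrt(201). At the order-2 pole a set g(β) = (β - a)^2*(rational part) = [5*β**2/33 - 20*β/21 + 1] / (β - a')^2.
Order-2 pole: residue = g'(a); g'(7/4 - (1/12)*sqrt(201)) = -(656/148137)*sqrt(201), so the residue is -(656/148137)*sqrt(201).
The branch terms are analytic at 7/4 + (1/12)*sqrt(201) and contribute nothing to the residue; only the rational part matters.
The factor β**2 - 7*β/2 + 5/3 splits as (β - a)(β - a') with a = 7/4 + (1/12)*sqrt(201), a' = 7/4 - (1/12)*sqrt(201). At the order-2 pole a set g(β) = (β - a)^2*(rational part) = [5*β**2/33 - 20*β/21 + 1] / (β - a')^2.
Order-2 pole: residue = g'(a); g'(7/4 + (1/12)*sqrt(201)) = (656/148137)*sqrt(201), so the residue is (656/148137)*sqrt(201).
List the singular points by increasing real part (a conjugate pair: the negative imaginary part first).

Radius of convergence at 0: 7/4 - (1/12)*sqrt(201).
At -4/3: a logarithmic branch point.
At -7/12: an algebraic (square-root) branch point.
At 7/4 - (1/12)*sqrt(201): a pole of order 2; residue -(656/148137)*sqrt(201).
At 7/4 + (1/12)*sqrt(201): a pole of order 2; residue (656/148137)*sqrt(201).


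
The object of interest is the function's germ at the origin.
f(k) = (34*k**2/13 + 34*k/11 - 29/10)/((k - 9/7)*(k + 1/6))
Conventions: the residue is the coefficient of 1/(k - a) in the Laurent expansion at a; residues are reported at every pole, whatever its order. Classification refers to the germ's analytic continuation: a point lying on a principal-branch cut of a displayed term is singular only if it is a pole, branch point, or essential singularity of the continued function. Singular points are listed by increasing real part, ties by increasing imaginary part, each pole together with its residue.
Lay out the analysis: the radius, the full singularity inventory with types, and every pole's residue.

Denominator factor (k - 9/7): pole of order 1 at 9/7, modulus 9/7.
Denominator factor (k + 1/6): pole of order 1 at -1/6, modulus 1/6.
The radius of convergence is the smallest modulus among the singular points: 1/6.
At the order-1 pole -1/6 set g(k) = (k - (-1/6))*f(k) = (34*k**2/13 + 34*k/11 - 29/10)/(k - 9/7).
Simple pole: residue = g(a) at a = -1/6, which is 301126/130845.
At the order-1 pole 9/7 set g(k) = (k - (9/7))*f(k) = (34*k**2/13 + 34*k/11 - 29/10)/(k + 1/6).
Simple pole: residue = g(a) at a = 9/7, which is 1134591/305305.
List the singular points by increasing real part (a conjugate pair: the negative imaginary part first).

Radius of convergence at 0: 1/6.
At -1/6: a pole of order 1; residue 301126/130845.
At 9/7: a pole of order 1; residue 1134591/305305.


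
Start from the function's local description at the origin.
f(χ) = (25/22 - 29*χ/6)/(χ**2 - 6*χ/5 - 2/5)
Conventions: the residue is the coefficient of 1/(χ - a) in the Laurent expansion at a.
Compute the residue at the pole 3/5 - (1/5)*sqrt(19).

The residue is -29/12 + (97/418)*sqrt(19).

The factor χ**2 - 6*χ/5 - 2/5 splits as (χ - a)(χ - a') with a = 3/5 - (1/5)*sqrt(19), a' = 3/5 + (1/5)*sqrt(19). At the order-1 pole a set g(χ) = (χ - a)*f(χ) = [25/22 - 29*χ/6] / (χ - a').
Simple pole: residue = g(a) at a = 3/5 - (1/5)*sqrt(19), which is -29/12 + (97/418)*sqrt(19).


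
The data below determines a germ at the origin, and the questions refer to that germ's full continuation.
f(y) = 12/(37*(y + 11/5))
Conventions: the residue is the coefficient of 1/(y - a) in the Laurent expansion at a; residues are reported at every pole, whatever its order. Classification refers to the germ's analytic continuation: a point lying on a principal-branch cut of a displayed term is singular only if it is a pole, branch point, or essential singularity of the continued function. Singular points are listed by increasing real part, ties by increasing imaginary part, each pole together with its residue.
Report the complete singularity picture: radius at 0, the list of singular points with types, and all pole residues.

Radius of convergence at 0: 11/5.
At -11/5: a pole of order 1; residue 12/37.

Denominator factor (y + 11/5): pole of order 1 at -11/5, modulus 11/5.
The radius of convergence is the smallest modulus among the singular points: 11/5.
At the order-1 pole -11/5 set g(y) = (y - (-11/5))*f(y) = 12/37.
Simple pole: residue = g(a) at a = -11/5, which is 12/37.


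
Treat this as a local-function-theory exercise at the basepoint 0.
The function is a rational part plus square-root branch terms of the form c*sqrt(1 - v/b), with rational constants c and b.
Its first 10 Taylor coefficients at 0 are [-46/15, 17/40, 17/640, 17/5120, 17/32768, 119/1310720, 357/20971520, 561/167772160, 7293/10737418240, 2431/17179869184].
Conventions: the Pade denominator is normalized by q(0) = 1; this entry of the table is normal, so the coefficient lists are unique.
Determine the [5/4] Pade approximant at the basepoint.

Taylor coefficients needed (read off): a_0 = -46/15, a_1 = 17/40, a_2 = 17/640, a_3 = 17/5120, a_4 = 17/32768, a_5 = 119/1310720, a_6 = 357/20971520, a_7 = 561/167772160, a_8 = 7293/10737418240, a_9 = 2431/17179869184.
Write the denominator as Q(v) = 1 + q1*v + q2*v^2 + q3*v^3 + q4*v^4. Requiring Q*f - P = O(v^10) with deg P <= 5 kills the coefficients of v^6..v^9 in Q*f:
  v^6: a_6 + q1*a_5 + q2*a_4 + q3*a_3 + q4*a_2 = 0, i.e. 357/20971520 + (119/1310720)*q1 + (17/32768)*q2 + (17/5120)*q3 + (17/640)*q4 = 0.
  v^7: a_7 + q1*a_6 + q2*a_5 + q3*a_4 + q4*a_3 = 0, i.e. 561/167772160 + (357/20971520)*q1 + (119/1310720)*q2 + (17/32768)*q3 + (17/5120)*q4 = 0.
  v^8: a_8 + q1*a_7 + q2*a_6 + q3*a_5 + q4*a_4 = 0, i.e. 7293/10737418240 + (561/167772160)*q1 + (357/20971520)*q2 + (119/1310720)*q3 + (17/32768)*q4 = 0.
  v^9: a_9 + q1*a_8 + q2*a_7 + q3*a_6 + q4*a_5 = 0, i.e. 2431/17179869184 + (7293/10737418240)*q1 + (561/167772160)*q2 + (357/20971520)*q3 + (119/1310720)*q4 = 0.
Solving this linear system: q1 = -1/2, q2 = 21/256, q3 = -5/1024, q4 = 5/65536.
The numerator is Q*f truncated at degree 5: P0 = a_0 = -46/15; P1 = a_1 + q1*a_0 = 47/24; P2 = a_2 + q1*a_1 + q2*a_0 = -7/16; P3 = a_3 + q1*a_2 + q2*a_1 + q3*a_0 = 245/6144; P4 = a_4 + q1*a_3 + q2*a_2 + q3*a_1 + q4*a_0 = -125/98304; P5 = a_5 + q1*a_4 + q2*a_3 + q3*a_2 + q4*a_1 = 17/2621440.

The Pade approximant has numerator coefficients [-46/15, 47/24, -7/16, 245/6144, -125/98304, 17/2621440]; denominator coefficients [1, -1/2, 21/256, -5/1024, 5/65536].
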